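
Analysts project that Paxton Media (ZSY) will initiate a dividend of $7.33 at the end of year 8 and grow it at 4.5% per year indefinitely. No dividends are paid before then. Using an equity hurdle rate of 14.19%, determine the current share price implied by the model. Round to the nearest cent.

Deferred-dividend DDM. At t=7 the remaining stream is a growing perpetuity with first payment D_8 = 7.33.
V_7 = D_8/(r−g) = 7.33/(0.1419−0.045) = 75.6450
P₀ = V_7/(1+r)^7 = 75.6450/(1+0.1419)^7 = 29.8802

$29.88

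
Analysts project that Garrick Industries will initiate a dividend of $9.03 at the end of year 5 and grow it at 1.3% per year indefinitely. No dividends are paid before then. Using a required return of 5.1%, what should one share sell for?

Deferred-dividend DDM. At t=4 the remaining stream is a growing perpetuity with first payment D_5 = 9.03.
V_4 = D_5/(r−g) = 9.03/(0.051−0.013) = 237.6316
P₀ = V_4/(1+r)^4 = 237.6316/(1+0.051)^4 = 194.7571

$194.76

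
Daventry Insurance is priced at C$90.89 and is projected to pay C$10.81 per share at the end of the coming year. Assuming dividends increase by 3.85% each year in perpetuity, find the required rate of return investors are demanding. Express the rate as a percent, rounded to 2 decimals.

Rearranging the constant-growth DDM: r = D₁/P₀ + g.
r = 10.8100 / 90.89 + 0.0385 = 0.11893 + 0.0385 = 0.15743

15.74%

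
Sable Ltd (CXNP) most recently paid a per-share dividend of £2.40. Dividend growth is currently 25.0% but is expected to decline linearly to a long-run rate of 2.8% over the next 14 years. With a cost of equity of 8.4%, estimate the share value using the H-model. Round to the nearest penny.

£110.66

H-model: P₀ = D₀[(1+g_L) + H(g_S−g_L)]/(r−g_L), with H = 14/2 = 7.
P₀ = 2.40 × [(1+0.028) + 7×(0.25−0.028)] / (0.084−0.028)
   = 2.40 × 2.5820 / 0.056 = 110.6571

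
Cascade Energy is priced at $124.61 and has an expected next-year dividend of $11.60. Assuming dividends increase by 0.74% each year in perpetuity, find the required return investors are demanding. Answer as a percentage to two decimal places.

Rearranging the constant-growth DDM: r = D₁/P₀ + g.
r = 11.6000 / 124.61 + 0.0074 = 0.09309 + 0.0074 = 0.10049

10.05%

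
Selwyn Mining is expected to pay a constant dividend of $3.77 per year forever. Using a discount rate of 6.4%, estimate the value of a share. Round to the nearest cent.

Zero-growth DDM (perpetuity): P₀ = D/r = 3.77 / 0.064 = 58.9062

$58.91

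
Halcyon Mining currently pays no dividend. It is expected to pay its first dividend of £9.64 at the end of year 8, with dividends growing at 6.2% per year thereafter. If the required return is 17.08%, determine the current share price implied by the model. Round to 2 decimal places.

Deferred-dividend DDM. At t=7 the remaining stream is a growing perpetuity with first payment D_8 = 9.64.
V_7 = D_8/(r−g) = 9.64/(0.1708−0.062) = 88.6029
P₀ = V_7/(1+r)^7 = 88.6029/(1+0.1708)^7 = 29.3812

£29.38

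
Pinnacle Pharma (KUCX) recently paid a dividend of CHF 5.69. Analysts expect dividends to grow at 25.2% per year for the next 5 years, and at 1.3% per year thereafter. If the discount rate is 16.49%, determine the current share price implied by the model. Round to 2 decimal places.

Two-stage DDM. Project D₁…D_5 at 0.252, terminal growth 0.013, discount at r = 0.1649.
D_1 = 7.1239
D_2 = 8.9191
D_3 = 11.1667
D_4 = 13.9807
D_5 = 17.5039
Terminal value at t=5: TV = D_6/(r−g) = 17.7314/(0.1649−0.013) = 116.7308
P₀ = 7.1239/(1+0.1649)^1 + 8.9191/(1+0.1649)^2 + 11.1667/(1+0.1649)^3 + 13.9807/(1+0.1649)^4 + 17.5039/(1+0.1649)^5 + 116.7308/(1+0.1649)^5 = 89.9226

CHF 89.92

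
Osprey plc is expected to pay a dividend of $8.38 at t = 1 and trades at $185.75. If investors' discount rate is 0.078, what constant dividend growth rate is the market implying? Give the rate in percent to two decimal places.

3.29%

From P₀ = D₁/(r − g), the implied growth is g = r − D₁/P₀.
g = 0.078 − 8.38/185.75 = 0.078 − 0.04511 = 0.03289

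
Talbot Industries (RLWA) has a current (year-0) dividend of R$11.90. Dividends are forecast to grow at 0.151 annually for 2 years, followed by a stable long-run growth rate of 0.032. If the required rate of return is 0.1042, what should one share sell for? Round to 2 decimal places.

R$210.15

Two-stage DDM. Project D₁…D_2 at 0.151, terminal growth 0.032, discount at r = 0.1042.
D_1 = 13.6969
D_2 = 15.7651
Terminal value at t=2: TV = D_3/(r−g) = 16.2696/(0.1042−0.032) = 225.3409
P₀ = 13.6969/(1+0.1042)^1 + 15.7651/(1+0.1042)^2 + 225.3409/(1+0.1042)^2 = 210.1526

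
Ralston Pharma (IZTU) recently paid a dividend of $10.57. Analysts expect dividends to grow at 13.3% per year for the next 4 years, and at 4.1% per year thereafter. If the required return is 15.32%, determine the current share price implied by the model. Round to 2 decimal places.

$131.84

Two-stage DDM. Project D₁…D_4 at 0.133, terminal growth 0.041, discount at r = 0.1532.
D_1 = 11.9758
D_2 = 13.5686
D_3 = 15.3732
D_4 = 17.4179
Terminal value at t=4: TV = D_5/(r−g) = 18.1320/(0.1532−0.041) = 161.6041
P₀ = 11.9758/(1+0.1532)^1 + 13.5686/(1+0.1532)^2 + 15.3732/(1+0.1532)^3 + 17.4179/(1+0.1532)^4 + 161.6041/(1+0.1532)^4 = 131.8370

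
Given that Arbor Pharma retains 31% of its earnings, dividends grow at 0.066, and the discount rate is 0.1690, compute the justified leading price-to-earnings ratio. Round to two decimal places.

Payout ratio b = 1 − 0.31 = 0.69.
Justified leading P/E = b/(r−g) = 0.69/(0.169−0.066) = 6.6990

6.70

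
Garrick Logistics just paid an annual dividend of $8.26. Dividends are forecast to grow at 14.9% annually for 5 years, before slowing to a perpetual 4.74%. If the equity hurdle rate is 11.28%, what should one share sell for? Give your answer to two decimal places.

$200.76

Two-stage DDM. Project D₁…D_5 at 0.149, terminal growth 0.0474, discount at r = 0.1128.
D_1 = 9.4907
D_2 = 10.9049
D_3 = 12.5297
D_4 = 14.3966
D_5 = 16.5417
Terminal value at t=5: TV = D_6/(r−g) = 17.3258/(0.1128−0.0474) = 264.9202
P₀ = 9.4907/(1+0.1128)^1 + 10.9049/(1+0.1128)^2 + 12.5297/(1+0.1128)^3 + 14.3966/(1+0.1128)^4 + 16.5417/(1+0.1128)^5 + 264.9202/(1+0.1128)^5 = 200.7589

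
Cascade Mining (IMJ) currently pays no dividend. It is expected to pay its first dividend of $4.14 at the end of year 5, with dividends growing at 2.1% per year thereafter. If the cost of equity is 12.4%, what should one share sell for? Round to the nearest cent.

$25.18

Deferred-dividend DDM. At t=4 the remaining stream is a growing perpetuity with first payment D_5 = 4.14.
V_4 = D_5/(r−g) = 4.14/(0.124−0.021) = 40.1942
P₀ = V_4/(1+r)^4 = 40.1942/(1+0.124)^4 = 25.1824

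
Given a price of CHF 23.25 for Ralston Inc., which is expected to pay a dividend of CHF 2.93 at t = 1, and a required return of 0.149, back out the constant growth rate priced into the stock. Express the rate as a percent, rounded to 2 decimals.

From P₀ = D₁/(r − g), the implied growth is g = r − D₁/P₀.
g = 0.149 − 2.93/23.25 = 0.149 − 0.12602 = 0.02298

2.30%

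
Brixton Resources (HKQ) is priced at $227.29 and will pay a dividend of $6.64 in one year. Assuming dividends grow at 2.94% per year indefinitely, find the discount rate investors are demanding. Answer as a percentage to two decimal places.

5.86%

Rearranging the constant-growth DDM: r = D₁/P₀ + g.
r = 6.6400 / 227.29 + 0.0294 = 0.02921 + 0.0294 = 0.05861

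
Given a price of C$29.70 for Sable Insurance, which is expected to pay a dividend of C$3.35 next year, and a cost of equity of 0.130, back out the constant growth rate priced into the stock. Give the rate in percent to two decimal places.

1.72%

From P₀ = D₁/(r − g), the implied growth is g = r − D₁/P₀.
g = 0.13 − 3.35/29.70 = 0.13 − 0.11279 = 0.01721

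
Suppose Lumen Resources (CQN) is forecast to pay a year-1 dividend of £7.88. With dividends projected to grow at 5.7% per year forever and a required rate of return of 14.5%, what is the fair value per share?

Gordon growth model: P₀ = D₁/(r − g), with D₁ = 7.88 given directly.
P₀ = 7.8800 / (0.145 − 0.057) = 7.8800 / 0.088 = 89.5455

£89.55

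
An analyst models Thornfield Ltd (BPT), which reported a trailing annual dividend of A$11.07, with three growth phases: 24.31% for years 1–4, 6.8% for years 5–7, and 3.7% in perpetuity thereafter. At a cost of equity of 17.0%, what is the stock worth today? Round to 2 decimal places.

Three-stage DDM. Project D₁…D_7; terminal Gordon value at t=7 with g = 0.037; discount at r = 0.17.
D_1 = 13.7611
D_2 = 17.1064
D_3 = 21.2650
D_4 = 26.4345
D_5 = 28.2321
D_6 = 30.1519
D_7 = 32.2022
TV_7 = 33.3937/(0.17−0.037) = 251.0804
P₀ = Σ Dₜ/(1+r)ᵗ + TV_7/(1+r)^7 = 170.6620

A$170.66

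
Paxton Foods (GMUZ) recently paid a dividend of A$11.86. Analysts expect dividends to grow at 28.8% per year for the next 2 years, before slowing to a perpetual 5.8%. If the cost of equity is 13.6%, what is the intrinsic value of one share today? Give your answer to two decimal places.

Two-stage DDM. Project D₁…D_2 at 0.288, terminal growth 0.058, discount at r = 0.136.
D_1 = 15.2757
D_2 = 19.6751
Terminal value at t=2: TV = D_3/(r−g) = 20.8162/(0.136−0.058) = 266.8747
P₀ = 15.2757/(1+0.136)^1 + 19.6751/(1+0.136)^2 + 266.8747/(1+0.136)^2 = 235.4932

A$235.49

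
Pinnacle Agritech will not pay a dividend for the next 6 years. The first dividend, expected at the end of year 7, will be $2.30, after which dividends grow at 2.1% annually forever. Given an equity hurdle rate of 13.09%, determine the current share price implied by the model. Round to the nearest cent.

Deferred-dividend DDM. At t=6 the remaining stream is a growing perpetuity with first payment D_7 = 2.30.
V_6 = D_7/(r−g) = 2.30/(0.1309−0.021) = 20.9281
P₀ = V_6/(1+r)^6 = 20.9281/(1+0.1309)^6 = 10.0043

$10.00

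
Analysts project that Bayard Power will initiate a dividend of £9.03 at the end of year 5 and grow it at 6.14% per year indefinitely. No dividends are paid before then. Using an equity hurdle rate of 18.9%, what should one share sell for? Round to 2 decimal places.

£35.41

Deferred-dividend DDM. At t=4 the remaining stream is a growing perpetuity with first payment D_5 = 9.03.
V_4 = D_5/(r−g) = 9.03/(0.189−0.0614) = 70.7680
P₀ = V_4/(1+r)^4 = 70.7680/(1+0.189)^4 = 35.4087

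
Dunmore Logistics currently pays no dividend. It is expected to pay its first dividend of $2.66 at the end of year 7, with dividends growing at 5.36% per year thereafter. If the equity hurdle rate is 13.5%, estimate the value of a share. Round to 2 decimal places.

Deferred-dividend DDM. At t=6 the remaining stream is a growing perpetuity with first payment D_7 = 2.66.
V_6 = D_7/(r−g) = 2.66/(0.135−0.0536) = 32.6781
P₀ = V_6/(1+r)^6 = 32.6781/(1+0.135)^6 = 15.2856

$15.29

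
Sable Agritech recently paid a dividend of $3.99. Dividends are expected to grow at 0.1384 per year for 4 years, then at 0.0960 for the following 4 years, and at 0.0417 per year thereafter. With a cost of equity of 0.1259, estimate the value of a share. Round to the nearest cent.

$78.34

Three-stage DDM. Project D₁…D_8; terminal Gordon value at t=8 with g = 0.0417; discount at r = 0.1259.
D_1 = 4.5422
D_2 = 5.1709
D_3 = 5.8865
D_4 = 6.7012
D_5 = 7.3445
D_6 = 8.0496
D_7 = 8.8223
D_8 = 9.6693
TV_8 = 10.0725/(0.1259−0.0417) = 119.6259
P₀ = Σ Dₜ/(1+r)ᵗ + TV_8/(1+r)^8 = 78.3364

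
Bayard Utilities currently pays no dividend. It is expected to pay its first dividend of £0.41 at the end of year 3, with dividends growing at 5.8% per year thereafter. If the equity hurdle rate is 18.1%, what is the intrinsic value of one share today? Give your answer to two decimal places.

£2.39

Deferred-dividend DDM. At t=2 the remaining stream is a growing perpetuity with first payment D_3 = 0.41.
V_2 = D_3/(r−g) = 0.41/(0.181−0.058) = 3.3333
P₀ = V_2/(1+r)^2 = 3.3333/(1+0.181)^2 = 2.3899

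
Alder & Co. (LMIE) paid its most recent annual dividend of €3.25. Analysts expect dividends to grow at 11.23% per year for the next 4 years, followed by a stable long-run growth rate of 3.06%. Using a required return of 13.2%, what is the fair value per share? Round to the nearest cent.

Two-stage DDM. Project D₁…D_4 at 0.1123, terminal growth 0.0306, discount at r = 0.132.
D_1 = 3.6150
D_2 = 4.0209
D_3 = 4.4725
D_4 = 4.9747
Terminal value at t=4: TV = D_5/(r−g) = 5.1270/(0.132−0.0306) = 50.5619
P₀ = 3.6150/(1+0.132)^1 + 4.0209/(1+0.132)^2 + 4.4725/(1+0.132)^3 + 4.9747/(1+0.132)^4 + 50.5619/(1+0.132)^4 = 43.2361

€43.24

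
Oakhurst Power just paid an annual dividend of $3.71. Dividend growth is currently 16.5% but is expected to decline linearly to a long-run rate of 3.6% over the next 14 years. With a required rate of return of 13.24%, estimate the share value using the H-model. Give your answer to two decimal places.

$74.62

H-model: P₀ = D₀[(1+g_L) + H(g_S−g_L)]/(r−g_L), with H = 14/2 = 7.
P₀ = 3.71 × [(1+0.036) + 7×(0.165−0.036)] / (0.1324−0.036)
   = 3.71 × 1.9390 / 0.0964 = 74.6233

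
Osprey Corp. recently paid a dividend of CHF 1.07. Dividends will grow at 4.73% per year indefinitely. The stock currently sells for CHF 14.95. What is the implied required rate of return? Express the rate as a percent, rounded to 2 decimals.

12.23%

Rearranging the constant-growth DDM: r = D₁/P₀ + g.
D₁ = 1.07 × (1 + 0.0473) = 1.1206.
r = 1.1206 / 14.95 + 0.0473 = 0.07496 + 0.0473 = 0.12226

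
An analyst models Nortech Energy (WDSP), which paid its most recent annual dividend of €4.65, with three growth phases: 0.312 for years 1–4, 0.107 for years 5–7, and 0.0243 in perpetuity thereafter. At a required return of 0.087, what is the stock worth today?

Three-stage DDM. Project D₁…D_7; terminal Gordon value at t=7 with g = 0.0243; discount at r = 0.087.
D_1 = 6.1008
D_2 = 8.0042
D_3 = 10.5016
D_4 = 13.7781
D_5 = 15.2523
D_6 = 16.8843
D_7 = 18.6909
TV_7 = 19.1451/(0.087−0.0243) = 305.3450
P₀ = Σ Dₜ/(1+r)ᵗ + TV_7/(1+r)^7 = 231.4298

€231.43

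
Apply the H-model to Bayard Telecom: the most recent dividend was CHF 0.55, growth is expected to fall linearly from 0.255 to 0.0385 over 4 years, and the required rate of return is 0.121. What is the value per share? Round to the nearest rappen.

CHF 9.81

H-model: P₀ = D₀[(1+g_L) + H(g_S−g_L)]/(r−g_L), with H = 4/2 = 2.
P₀ = 0.55 × [(1+0.0385) + 2×(0.255−0.0385)] / (0.121−0.0385)
   = 0.55 × 1.4715 / 0.0825 = 9.8100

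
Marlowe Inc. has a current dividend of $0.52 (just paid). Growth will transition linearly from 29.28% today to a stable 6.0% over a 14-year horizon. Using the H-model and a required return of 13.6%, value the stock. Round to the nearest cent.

$18.40

H-model: P₀ = D₀[(1+g_L) + H(g_S−g_L)]/(r−g_L), with H = 14/2 = 7.
P₀ = 0.52 × [(1+0.06) + 7×(0.2928−0.06)] / (0.136−0.06)
   = 0.52 × 2.6896 / 0.076 = 18.4025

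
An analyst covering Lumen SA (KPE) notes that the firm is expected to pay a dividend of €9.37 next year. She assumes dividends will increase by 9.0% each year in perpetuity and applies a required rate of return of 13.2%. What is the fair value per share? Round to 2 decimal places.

€223.10

Gordon growth model: P₀ = D₁/(r − g), with D₁ = 9.37 given directly.
P₀ = 9.3700 / (0.132 − 0.09) = 9.3700 / 0.042 = 223.0952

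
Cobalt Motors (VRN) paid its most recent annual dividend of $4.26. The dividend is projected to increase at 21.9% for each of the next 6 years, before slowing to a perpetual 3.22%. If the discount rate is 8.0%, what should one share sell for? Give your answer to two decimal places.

Two-stage DDM. Project D₁…D_6 at 0.219, terminal growth 0.0322, discount at r = 0.08.
D_1 = 5.1929
D_2 = 6.3302
D_3 = 7.7165
D_4 = 9.4064
D_5 = 11.4664
D_6 = 13.9776
Terminal value at t=6: TV = D_7/(r−g) = 14.4277/(0.08−0.0322) = 301.8337
P₀ = 5.1929/(1+0.08)^1 + 6.3302/(1+0.08)^2 + 7.7165/(1+0.08)^3 + 9.4064/(1+0.08)^4 + 11.4664/(1+0.08)^5 + 13.9776/(1+0.08)^6 + 301.8337/(1+0.08)^6 = 230.0936

$230.09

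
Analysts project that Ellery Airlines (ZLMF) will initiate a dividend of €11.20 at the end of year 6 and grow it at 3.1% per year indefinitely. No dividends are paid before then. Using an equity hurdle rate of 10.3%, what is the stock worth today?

€95.28

Deferred-dividend DDM. At t=5 the remaining stream is a growing perpetuity with first payment D_6 = 11.20.
V_5 = D_6/(r−g) = 11.20/(0.103−0.031) = 155.5556
P₀ = V_5/(1+r)^5 = 155.5556/(1+0.103)^5 = 95.2814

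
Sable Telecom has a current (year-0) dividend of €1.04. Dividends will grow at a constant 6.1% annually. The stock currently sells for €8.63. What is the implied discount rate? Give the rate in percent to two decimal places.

18.89%

Rearranging the constant-growth DDM: r = D₁/P₀ + g.
D₁ = 1.04 × (1 + 0.061) = 1.1034.
r = 1.1034 / 8.63 + 0.061 = 0.12786 + 0.061 = 0.18886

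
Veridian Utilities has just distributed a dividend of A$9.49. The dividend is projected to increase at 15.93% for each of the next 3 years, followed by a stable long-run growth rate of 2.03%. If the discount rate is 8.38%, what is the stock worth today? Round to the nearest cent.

A$219.24

Two-stage DDM. Project D₁…D_3 at 0.1593, terminal growth 0.0203, discount at r = 0.0838.
D_1 = 11.0018
D_2 = 12.7543
D_3 = 14.7861
Terminal value at t=3: TV = D_4/(r−g) = 15.0863/(0.0838−0.0203) = 237.5789
P₀ = 11.0018/(1+0.0838)^1 + 12.7543/(1+0.0838)^2 + 14.7861/(1+0.0838)^3 + 237.5789/(1+0.0838)^3 = 219.2450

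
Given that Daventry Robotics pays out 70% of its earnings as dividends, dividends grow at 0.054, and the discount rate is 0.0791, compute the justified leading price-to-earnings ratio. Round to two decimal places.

Justified leading P/E = b/(r−g) = 0.70/(0.0791−0.054) = 27.8884

27.89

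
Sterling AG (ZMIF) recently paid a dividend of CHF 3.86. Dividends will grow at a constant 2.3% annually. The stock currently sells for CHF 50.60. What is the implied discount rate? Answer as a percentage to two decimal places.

Rearranging the constant-growth DDM: r = D₁/P₀ + g.
D₁ = 3.86 × (1 + 0.023) = 3.9488.
r = 3.9488 / 50.60 + 0.023 = 0.07804 + 0.023 = 0.10104

10.10%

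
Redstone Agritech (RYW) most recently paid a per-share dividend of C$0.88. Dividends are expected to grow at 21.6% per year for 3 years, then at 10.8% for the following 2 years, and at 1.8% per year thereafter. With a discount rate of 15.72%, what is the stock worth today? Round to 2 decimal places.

C$11.68

Three-stage DDM. Project D₁…D_5; terminal Gordon value at t=5 with g = 0.018; discount at r = 0.1572.
D_1 = 1.0701
D_2 = 1.3012
D_3 = 1.5823
D_4 = 1.7532
D_5 = 1.9425
TV_5 = 1.9775/(0.1572−0.018) = 14.2060
P₀ = Σ Dₜ/(1+r)ᵗ + TV_5/(1+r)^5 = 11.6771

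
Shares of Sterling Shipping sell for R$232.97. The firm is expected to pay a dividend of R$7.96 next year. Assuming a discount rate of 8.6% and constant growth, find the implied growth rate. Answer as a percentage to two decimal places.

5.18%

From P₀ = D₁/(r − g), the implied growth is g = r − D₁/P₀.
g = 0.086 − 7.96/232.97 = 0.086 − 0.03417 = 0.05183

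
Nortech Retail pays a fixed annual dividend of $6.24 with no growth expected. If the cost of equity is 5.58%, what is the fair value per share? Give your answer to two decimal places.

$111.83

Zero-growth DDM (perpetuity): P₀ = D/r = 6.24 / 0.0558 = 111.8280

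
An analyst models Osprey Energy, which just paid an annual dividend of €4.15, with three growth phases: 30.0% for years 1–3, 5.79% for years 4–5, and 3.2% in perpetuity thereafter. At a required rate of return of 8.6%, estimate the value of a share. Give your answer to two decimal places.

Three-stage DDM. Project D₁…D_5; terminal Gordon value at t=5 with g = 0.032; discount at r = 0.086.
D_1 = 5.3950
D_2 = 7.0135
D_3 = 9.1176
D_4 = 9.6455
D_5 = 10.2039
TV_5 = 10.5305/(0.086−0.032) = 195.0084
P₀ = Σ Dₜ/(1+r)ᵗ + TV_5/(1+r)^5 = 160.8156

€160.82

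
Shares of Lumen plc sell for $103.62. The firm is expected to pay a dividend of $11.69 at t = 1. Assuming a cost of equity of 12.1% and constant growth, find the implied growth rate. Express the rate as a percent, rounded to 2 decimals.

0.82%

From P₀ = D₁/(r − g), the implied growth is g = r − D₁/P₀.
g = 0.121 − 11.69/103.62 = 0.121 − 0.11282 = 0.00818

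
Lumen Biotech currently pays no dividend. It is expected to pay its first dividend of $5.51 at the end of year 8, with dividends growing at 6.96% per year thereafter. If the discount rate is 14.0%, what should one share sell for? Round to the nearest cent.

Deferred-dividend DDM. At t=7 the remaining stream is a growing perpetuity with first payment D_8 = 5.51.
V_7 = D_8/(r−g) = 5.51/(0.14−0.0696) = 78.2670
P₀ = V_7/(1+r)^7 = 78.2670/(1+0.14)^7 = 31.2784

$31.28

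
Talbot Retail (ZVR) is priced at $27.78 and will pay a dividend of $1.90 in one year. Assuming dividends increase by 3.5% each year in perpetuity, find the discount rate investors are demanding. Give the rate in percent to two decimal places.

Rearranging the constant-growth DDM: r = D₁/P₀ + g.
r = 1.9000 / 27.78 + 0.035 = 0.06839 + 0.035 = 0.10339

10.34%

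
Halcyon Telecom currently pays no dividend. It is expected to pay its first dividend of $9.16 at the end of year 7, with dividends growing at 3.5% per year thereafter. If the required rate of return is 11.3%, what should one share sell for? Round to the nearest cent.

Deferred-dividend DDM. At t=6 the remaining stream is a growing perpetuity with first payment D_7 = 9.16.
V_6 = D_7/(r−g) = 9.16/(0.113−0.035) = 117.4359
P₀ = V_6/(1+r)^6 = 117.4359/(1+0.113)^6 = 61.7774

$61.78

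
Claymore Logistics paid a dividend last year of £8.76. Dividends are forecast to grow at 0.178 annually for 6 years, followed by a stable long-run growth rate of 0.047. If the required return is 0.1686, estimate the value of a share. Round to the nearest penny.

Two-stage DDM. Project D₁…D_6 at 0.178, terminal growth 0.047, discount at r = 0.1686.
D_1 = 10.3193
D_2 = 12.1561
D_3 = 14.3199
D_4 = 16.8688
D_5 = 19.8715
D_6 = 23.4086
Terminal value at t=6: TV = D_7/(r−g) = 24.5088/(0.1686−0.047) = 201.5529
P₀ = 10.3193/(1+0.1686)^1 + 12.1561/(1+0.1686)^2 + 14.3199/(1+0.1686)^3 + 16.8688/(1+0.1686)^4 + 19.8715/(1+0.1686)^5 + 23.4086/(1+0.1686)^6 + 201.5529/(1+0.1686)^6 = 133.1993

£133.20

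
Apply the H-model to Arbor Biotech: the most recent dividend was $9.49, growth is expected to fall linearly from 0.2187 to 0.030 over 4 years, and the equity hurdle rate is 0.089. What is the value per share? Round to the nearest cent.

$226.38

H-model: P₀ = D₀[(1+g_L) + H(g_S−g_L)]/(r−g_L), with H = 4/2 = 2.
P₀ = 9.49 × [(1+0.03) + 2×(0.2187−0.03)] / (0.089−0.03)
   = 9.49 × 1.4074 / 0.059 = 226.3767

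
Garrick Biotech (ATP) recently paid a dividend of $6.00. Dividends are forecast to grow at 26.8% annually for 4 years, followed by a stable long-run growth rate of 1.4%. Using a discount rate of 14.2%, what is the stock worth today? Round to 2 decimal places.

$103.63

Two-stage DDM. Project D₁…D_4 at 0.268, terminal growth 0.014, discount at r = 0.142.
D_1 = 7.6080
D_2 = 9.6469
D_3 = 12.2323
D_4 = 15.5106
Terminal value at t=4: TV = D_5/(r−g) = 15.7277/(0.142−0.014) = 122.8729
P₀ = 7.6080/(1+0.142)^1 + 9.6469/(1+0.142)^2 + 12.2323/(1+0.142)^3 + 15.5106/(1+0.142)^4 + 122.8729/(1+0.142)^4 = 103.6339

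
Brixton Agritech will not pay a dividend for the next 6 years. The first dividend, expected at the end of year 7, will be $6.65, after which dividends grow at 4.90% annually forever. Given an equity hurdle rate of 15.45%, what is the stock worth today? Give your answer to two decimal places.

Deferred-dividend DDM. At t=6 the remaining stream is a growing perpetuity with first payment D_7 = 6.65.
V_6 = D_7/(r−g) = 6.65/(0.1545−0.049) = 63.0332
P₀ = V_6/(1+r)^6 = 63.0332/(1+0.1545)^6 = 26.6198

$26.62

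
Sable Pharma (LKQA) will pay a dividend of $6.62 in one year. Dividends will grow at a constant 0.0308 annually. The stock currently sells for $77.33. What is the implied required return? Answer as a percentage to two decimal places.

11.64%

Rearranging the constant-growth DDM: r = D₁/P₀ + g.
r = 6.6200 / 77.33 + 0.0308 = 0.08561 + 0.0308 = 0.11641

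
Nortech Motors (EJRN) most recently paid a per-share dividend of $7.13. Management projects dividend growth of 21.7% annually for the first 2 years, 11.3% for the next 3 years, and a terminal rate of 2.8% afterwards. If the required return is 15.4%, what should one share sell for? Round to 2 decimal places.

$95.63

Three-stage DDM. Project D₁…D_5; terminal Gordon value at t=5 with g = 0.028; discount at r = 0.154.
D_1 = 8.6772
D_2 = 10.5602
D_3 = 11.7535
D_4 = 13.0816
D_5 = 14.5598
TV_5 = 14.9675/(0.154−0.028) = 118.7897
P₀ = Σ Dₜ/(1+r)ᵗ + TV_5/(1+r)^5 = 95.6305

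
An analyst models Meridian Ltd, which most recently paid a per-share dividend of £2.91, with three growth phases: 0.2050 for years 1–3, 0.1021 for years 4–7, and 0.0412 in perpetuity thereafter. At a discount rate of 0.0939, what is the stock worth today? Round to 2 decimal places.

Three-stage DDM. Project D₁…D_7; terminal Gordon value at t=7 with g = 0.0412; discount at r = 0.0939.
D_1 = 3.5066
D_2 = 4.2254
D_3 = 5.0916
D_4 = 5.6115
D_5 = 6.1844
D_6 = 6.8158
D_7 = 7.5117
TV_7 = 7.8212/(0.0939−0.0412) = 148.4095
P₀ = Σ Dₜ/(1+r)ᵗ + TV_7/(1+r)^7 = 105.6597

£105.66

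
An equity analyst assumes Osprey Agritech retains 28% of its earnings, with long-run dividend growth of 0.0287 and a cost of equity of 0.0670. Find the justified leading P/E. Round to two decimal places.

18.80

Payout ratio b = 1 − 0.28 = 0.72.
Justified leading P/E = b/(r−g) = 0.72/(0.067−0.0287) = 18.7990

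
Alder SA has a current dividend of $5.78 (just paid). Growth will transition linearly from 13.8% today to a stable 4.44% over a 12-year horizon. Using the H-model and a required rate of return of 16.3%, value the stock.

$78.27

H-model: P₀ = D₀[(1+g_L) + H(g_S−g_L)]/(r−g_L), with H = 12/2 = 6.
P₀ = 5.78 × [(1+0.0444) + 6×(0.138−0.0444)] / (0.163−0.0444)
   = 5.78 × 1.6060 / 0.1186 = 78.2688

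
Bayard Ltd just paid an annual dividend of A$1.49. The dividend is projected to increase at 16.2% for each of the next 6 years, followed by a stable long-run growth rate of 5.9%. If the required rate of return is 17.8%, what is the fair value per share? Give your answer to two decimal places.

A$20.74

Two-stage DDM. Project D₁…D_6 at 0.162, terminal growth 0.059, discount at r = 0.178.
D_1 = 1.7314
D_2 = 2.0119
D_3 = 2.3378
D_4 = 2.7165
D_5 = 3.1566
D_6 = 3.6679
Terminal value at t=6: TV = D_7/(r−g) = 3.8844/(0.178−0.059) = 32.6416
P₀ = 1.7314/(1+0.178)^1 + 2.0119/(1+0.178)^2 + 2.3378/(1+0.178)^3 + 2.7165/(1+0.178)^4 + 3.1566/(1+0.178)^5 + 3.6679/(1+0.178)^6 + 32.6416/(1+0.178)^6 = 20.7397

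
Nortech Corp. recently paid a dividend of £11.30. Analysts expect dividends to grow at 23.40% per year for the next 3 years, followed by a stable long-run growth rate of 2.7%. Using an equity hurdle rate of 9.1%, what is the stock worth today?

£305.97

Two-stage DDM. Project D₁…D_3 at 0.234, terminal growth 0.027, discount at r = 0.091.
D_1 = 13.9442
D_2 = 17.2071
D_3 = 21.2336
Terminal value at t=3: TV = D_4/(r−g) = 21.8069/(0.091−0.027) = 340.7332
P₀ = 13.9442/(1+0.091)^1 + 17.2071/(1+0.091)^2 + 21.2336/(1+0.091)^3 + 340.7332/(1+0.091)^3 = 305.9744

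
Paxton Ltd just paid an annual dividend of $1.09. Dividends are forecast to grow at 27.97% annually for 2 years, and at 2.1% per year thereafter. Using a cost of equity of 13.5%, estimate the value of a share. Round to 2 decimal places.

Two-stage DDM. Project D₁…D_2 at 0.2797, terminal growth 0.021, discount at r = 0.135.
D_1 = 1.3949
D_2 = 1.7850
Terminal value at t=2: TV = D_3/(r−g) = 1.8225/(0.135−0.021) = 15.9869
P₀ = 1.3949/(1+0.135)^1 + 1.7850/(1+0.135)^2 + 15.9869/(1+0.135)^2 = 15.0246

$15.02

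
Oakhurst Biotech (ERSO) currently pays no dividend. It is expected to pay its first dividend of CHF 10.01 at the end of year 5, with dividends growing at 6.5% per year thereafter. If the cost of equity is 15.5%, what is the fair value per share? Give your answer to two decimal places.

Deferred-dividend DDM. At t=4 the remaining stream is a growing perpetuity with first payment D_5 = 10.01.
V_4 = D_5/(r−g) = 10.01/(0.155−0.065) = 111.2222
P₀ = V_4/(1+r)^4 = 111.2222/(1+0.155)^4 = 62.4976

CHF 62.50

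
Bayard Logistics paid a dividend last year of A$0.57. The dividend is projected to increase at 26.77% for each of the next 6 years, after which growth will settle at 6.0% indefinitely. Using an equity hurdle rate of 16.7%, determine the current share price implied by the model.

A$13.89

Two-stage DDM. Project D₁…D_6 at 0.2677, terminal growth 0.06, discount at r = 0.167.
D_1 = 0.7226
D_2 = 0.9160
D_3 = 1.1612
D_4 = 1.4721
D_5 = 1.8662
D_6 = 2.3658
Terminal value at t=6: TV = D_7/(r−g) = 2.5077/(0.167−0.06) = 23.4367
P₀ = 0.7226/(1+0.167)^1 + 0.9160/(1+0.167)^2 + 1.1612/(1+0.167)^3 + 1.4721/(1+0.167)^4 + 1.8662/(1+0.167)^5 + 2.3658/(1+0.167)^6 + 23.4367/(1+0.167)^6 = 13.8933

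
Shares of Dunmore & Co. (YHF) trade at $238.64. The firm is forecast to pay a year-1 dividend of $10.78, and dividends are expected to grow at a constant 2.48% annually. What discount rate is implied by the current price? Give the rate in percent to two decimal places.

7.00%

Rearranging the constant-growth DDM: r = D₁/P₀ + g.
r = 10.7800 / 238.64 + 0.0248 = 0.04517 + 0.0248 = 0.06997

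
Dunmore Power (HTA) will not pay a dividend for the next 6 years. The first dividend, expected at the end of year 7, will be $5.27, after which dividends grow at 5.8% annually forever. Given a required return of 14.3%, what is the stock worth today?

Deferred-dividend DDM. At t=6 the remaining stream is a growing perpetuity with first payment D_7 = 5.27.
V_6 = D_7/(r−g) = 5.27/(0.143−0.058) = 62.0000
P₀ = V_6/(1+r)^6 = 62.0000/(1+0.143)^6 = 27.8044

$27.80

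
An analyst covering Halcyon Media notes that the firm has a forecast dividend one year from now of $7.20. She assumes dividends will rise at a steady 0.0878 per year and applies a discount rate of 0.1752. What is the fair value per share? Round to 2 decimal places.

$82.38

Gordon growth model: P₀ = D₁/(r − g), with D₁ = 7.20 given directly.
P₀ = 7.2000 / (0.1752 − 0.0878) = 7.2000 / 0.0874 = 82.3799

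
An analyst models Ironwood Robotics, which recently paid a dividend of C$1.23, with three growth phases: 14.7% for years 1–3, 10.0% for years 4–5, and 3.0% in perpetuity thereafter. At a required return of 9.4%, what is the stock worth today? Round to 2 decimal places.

C$29.98

Three-stage DDM. Project D₁…D_5; terminal Gordon value at t=5 with g = 0.03; discount at r = 0.094.
D_1 = 1.4108
D_2 = 1.6182
D_3 = 1.8561
D_4 = 2.0417
D_5 = 2.2458
TV_5 = 2.3132/(0.094−0.03) = 36.1441
P₀ = Σ Dₜ/(1+r)ᵗ + TV_5/(1+r)^5 = 29.9826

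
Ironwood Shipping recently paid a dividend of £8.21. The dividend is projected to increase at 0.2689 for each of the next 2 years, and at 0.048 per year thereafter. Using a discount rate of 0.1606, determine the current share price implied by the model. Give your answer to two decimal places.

£110.13

Two-stage DDM. Project D₁…D_2 at 0.2689, terminal growth 0.048, discount at r = 0.1606.
D_1 = 10.4177
D_2 = 13.2190
Terminal value at t=2: TV = D_3/(r−g) = 13.8535/(0.1606−0.048) = 123.0328
P₀ = 10.4177/(1+0.1606)^1 + 13.2190/(1+0.1606)^2 + 123.0328/(1+0.1606)^2 = 110.1287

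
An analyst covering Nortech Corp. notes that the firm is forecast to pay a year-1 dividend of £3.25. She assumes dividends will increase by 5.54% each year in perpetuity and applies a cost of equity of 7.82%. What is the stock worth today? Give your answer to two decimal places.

Gordon growth model: P₀ = D₁/(r − g), with D₁ = 3.25 given directly.
P₀ = 3.2500 / (0.0782 − 0.0554) = 3.2500 / 0.0228 = 142.5439

£142.54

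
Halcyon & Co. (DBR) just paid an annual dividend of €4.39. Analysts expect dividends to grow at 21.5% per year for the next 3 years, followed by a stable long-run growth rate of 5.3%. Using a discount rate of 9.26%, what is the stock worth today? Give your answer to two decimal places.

€176.87

Two-stage DDM. Project D₁…D_3 at 0.215, terminal growth 0.053, discount at r = 0.0926.
D_1 = 5.3338
D_2 = 6.4806
D_3 = 7.8740
Terminal value at t=3: TV = D_4/(r−g) = 8.2913/(0.0926−0.053) = 209.3758
P₀ = 5.3338/(1+0.0926)^1 + 6.4806/(1+0.0926)^2 + 7.8740/(1+0.0926)^3 + 209.3758/(1+0.0926)^3 = 176.8724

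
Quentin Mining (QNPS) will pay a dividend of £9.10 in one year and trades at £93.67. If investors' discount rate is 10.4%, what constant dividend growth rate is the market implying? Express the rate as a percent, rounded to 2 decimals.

0.69%

From P₀ = D₁/(r − g), the implied growth is g = r − D₁/P₀.
g = 0.104 − 9.10/93.67 = 0.104 − 0.09715 = 0.00685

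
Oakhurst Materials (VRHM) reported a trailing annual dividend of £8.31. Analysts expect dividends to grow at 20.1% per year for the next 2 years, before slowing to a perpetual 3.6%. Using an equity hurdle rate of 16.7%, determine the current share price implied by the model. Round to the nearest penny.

Two-stage DDM. Project D₁…D_2 at 0.201, terminal growth 0.036, discount at r = 0.167.
D_1 = 9.9803
D_2 = 11.9864
Terminal value at t=2: TV = D_3/(r−g) = 12.4179/(0.167−0.036) = 94.7928
P₀ = 9.9803/(1+0.167)^1 + 11.9864/(1+0.167)^2 + 94.7928/(1+0.167)^2 = 86.9573

£86.96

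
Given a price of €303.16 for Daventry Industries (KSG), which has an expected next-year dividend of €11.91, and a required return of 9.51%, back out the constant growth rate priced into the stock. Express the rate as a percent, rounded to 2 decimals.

From P₀ = D₁/(r − g), the implied growth is g = r − D₁/P₀.
g = 0.0951 − 11.91/303.16 = 0.0951 − 0.03929 = 0.05581

5.58%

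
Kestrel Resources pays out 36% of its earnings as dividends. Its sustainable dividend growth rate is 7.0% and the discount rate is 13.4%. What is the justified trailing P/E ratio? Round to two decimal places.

Justified trailing P/E = b(1+g)/(r−g) = 0.36×(1+0.07)/(0.134−0.07) = 6.0187

6.02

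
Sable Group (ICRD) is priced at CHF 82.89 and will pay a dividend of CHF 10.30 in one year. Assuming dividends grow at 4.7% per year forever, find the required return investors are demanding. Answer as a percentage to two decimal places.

Rearranging the constant-growth DDM: r = D₁/P₀ + g.
r = 10.3000 / 82.89 + 0.047 = 0.12426 + 0.047 = 0.17126

17.13%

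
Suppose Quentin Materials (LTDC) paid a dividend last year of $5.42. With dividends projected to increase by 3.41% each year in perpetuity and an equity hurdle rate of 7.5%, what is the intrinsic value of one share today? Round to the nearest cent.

$137.04

Gordon growth model: P₀ = D₁/(r − g). D₁ = 5.42 × (1 + 0.0341) = 5.6048.
P₀ = 5.6048 / (0.075 − 0.0341) = 5.6048 / 0.0409 = 137.0372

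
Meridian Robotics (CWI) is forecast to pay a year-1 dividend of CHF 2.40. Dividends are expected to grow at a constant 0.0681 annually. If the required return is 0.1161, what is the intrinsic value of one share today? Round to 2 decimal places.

Gordon growth model: P₀ = D₁/(r − g), with D₁ = 2.40 given directly.
P₀ = 2.4000 / (0.1161 − 0.0681) = 2.4000 / 0.048 = 50.0000

CHF 50.00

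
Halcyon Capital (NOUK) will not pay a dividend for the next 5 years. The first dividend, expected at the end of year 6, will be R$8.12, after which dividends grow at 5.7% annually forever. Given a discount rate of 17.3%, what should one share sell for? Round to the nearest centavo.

Deferred-dividend DDM. At t=5 the remaining stream is a growing perpetuity with first payment D_6 = 8.12.
V_5 = D_6/(r−g) = 8.12/(0.173−0.057) = 70.0000
P₀ = V_5/(1+r)^5 = 70.0000/(1+0.173)^5 = 31.5216

R$31.52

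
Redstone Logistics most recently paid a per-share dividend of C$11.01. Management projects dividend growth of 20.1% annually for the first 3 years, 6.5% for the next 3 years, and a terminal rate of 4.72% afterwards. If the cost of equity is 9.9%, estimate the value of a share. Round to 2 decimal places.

Three-stage DDM. Project D₁…D_6; terminal Gordon value at t=6 with g = 0.0472; discount at r = 0.099.
D_1 = 13.2230
D_2 = 15.8808
D_3 = 19.0729
D_4 = 20.3126
D_5 = 21.6329
D_6 = 23.0391
TV_6 = 24.1265/(0.099−0.0472) = 465.7631
P₀ = Σ Dₜ/(1+r)ᵗ + TV_6/(1+r)^6 = 344.3931

C$344.39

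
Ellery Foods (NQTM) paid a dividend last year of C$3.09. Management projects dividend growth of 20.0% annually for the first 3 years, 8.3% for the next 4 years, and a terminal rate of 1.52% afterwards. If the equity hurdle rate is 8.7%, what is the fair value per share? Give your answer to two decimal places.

C$85.73

Three-stage DDM. Project D₁…D_7; terminal Gordon value at t=7 with g = 0.0152; discount at r = 0.087.
D_1 = 3.7080
D_2 = 4.4496
D_3 = 5.3395
D_4 = 5.7827
D_5 = 6.2627
D_6 = 6.7825
D_7 = 7.3454
TV_7 = 7.4571/(0.087−0.0152) = 103.8588
P₀ = Σ Dₜ/(1+r)ᵗ + TV_7/(1+r)^7 = 85.7323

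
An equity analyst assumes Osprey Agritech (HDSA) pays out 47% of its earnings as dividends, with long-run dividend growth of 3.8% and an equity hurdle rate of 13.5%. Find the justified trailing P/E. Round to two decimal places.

5.03

Justified trailing P/E = b(1+g)/(r−g) = 0.47×(1+0.038)/(0.135−0.038) = 5.0295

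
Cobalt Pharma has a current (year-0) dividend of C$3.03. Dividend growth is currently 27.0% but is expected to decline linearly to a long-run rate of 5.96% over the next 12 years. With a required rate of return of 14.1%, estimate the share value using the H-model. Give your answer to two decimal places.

C$86.43

H-model: P₀ = D₀[(1+g_L) + H(g_S−g_L)]/(r−g_L), with H = 12/2 = 6.
P₀ = 3.03 × [(1+0.0596) + 6×(0.27−0.0596)] / (0.141−0.0596)
   = 3.03 × 2.3220 / 0.0814 = 86.4332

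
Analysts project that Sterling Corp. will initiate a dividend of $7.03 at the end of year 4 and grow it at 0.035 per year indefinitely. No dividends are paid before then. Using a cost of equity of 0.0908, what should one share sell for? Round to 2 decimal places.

Deferred-dividend DDM. At t=3 the remaining stream is a growing perpetuity with first payment D_4 = 7.03.
V_3 = D_4/(r−g) = 7.03/(0.0908−0.035) = 125.9857
P₀ = V_3/(1+r)^3 = 125.9857/(1+0.0908)^3 = 97.0702

$97.07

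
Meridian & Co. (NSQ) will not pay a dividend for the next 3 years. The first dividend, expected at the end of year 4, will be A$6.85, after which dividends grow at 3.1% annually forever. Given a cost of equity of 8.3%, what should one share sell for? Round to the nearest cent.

Deferred-dividend DDM. At t=3 the remaining stream is a growing perpetuity with first payment D_4 = 6.85.
V_3 = D_4/(r−g) = 6.85/(0.083−0.031) = 131.7308
P₀ = V_3/(1+r)^3 = 131.7308/(1+0.083)^3 = 103.7055

A$103.71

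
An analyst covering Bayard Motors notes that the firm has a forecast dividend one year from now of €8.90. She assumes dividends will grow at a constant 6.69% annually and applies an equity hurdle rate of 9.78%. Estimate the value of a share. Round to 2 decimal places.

€288.03

Gordon growth model: P₀ = D₁/(r − g), with D₁ = 8.90 given directly.
P₀ = 8.9000 / (0.0978 − 0.0669) = 8.9000 / 0.0309 = 288.0259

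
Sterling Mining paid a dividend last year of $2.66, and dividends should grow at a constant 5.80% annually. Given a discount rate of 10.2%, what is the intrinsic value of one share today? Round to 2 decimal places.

Gordon growth model: P₀ = D₁/(r − g). D₁ = 2.66 × (1 + 0.058) = 2.8143.
P₀ = 2.8143 / (0.102 − 0.058) = 2.8143 / 0.044 = 63.9609

$63.96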